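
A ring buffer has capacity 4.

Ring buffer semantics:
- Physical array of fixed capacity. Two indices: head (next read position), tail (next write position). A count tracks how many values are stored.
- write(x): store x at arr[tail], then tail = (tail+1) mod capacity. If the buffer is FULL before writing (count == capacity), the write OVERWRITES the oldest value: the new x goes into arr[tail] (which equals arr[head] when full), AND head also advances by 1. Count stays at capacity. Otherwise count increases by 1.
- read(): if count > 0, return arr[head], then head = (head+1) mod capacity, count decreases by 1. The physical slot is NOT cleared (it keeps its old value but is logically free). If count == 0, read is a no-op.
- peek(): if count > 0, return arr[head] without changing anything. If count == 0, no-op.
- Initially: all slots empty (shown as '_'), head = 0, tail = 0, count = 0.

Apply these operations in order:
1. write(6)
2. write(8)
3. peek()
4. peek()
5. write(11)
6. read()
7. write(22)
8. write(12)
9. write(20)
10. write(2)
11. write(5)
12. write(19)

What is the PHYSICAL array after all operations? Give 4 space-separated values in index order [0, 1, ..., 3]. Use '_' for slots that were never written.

Answer: 19 20 2 5

Derivation:
After op 1 (write(6)): arr=[6 _ _ _] head=0 tail=1 count=1
After op 2 (write(8)): arr=[6 8 _ _] head=0 tail=2 count=2
After op 3 (peek()): arr=[6 8 _ _] head=0 tail=2 count=2
After op 4 (peek()): arr=[6 8 _ _] head=0 tail=2 count=2
After op 5 (write(11)): arr=[6 8 11 _] head=0 tail=3 count=3
After op 6 (read()): arr=[6 8 11 _] head=1 tail=3 count=2
After op 7 (write(22)): arr=[6 8 11 22] head=1 tail=0 count=3
After op 8 (write(12)): arr=[12 8 11 22] head=1 tail=1 count=4
After op 9 (write(20)): arr=[12 20 11 22] head=2 tail=2 count=4
After op 10 (write(2)): arr=[12 20 2 22] head=3 tail=3 count=4
After op 11 (write(5)): arr=[12 20 2 5] head=0 tail=0 count=4
After op 12 (write(19)): arr=[19 20 2 5] head=1 tail=1 count=4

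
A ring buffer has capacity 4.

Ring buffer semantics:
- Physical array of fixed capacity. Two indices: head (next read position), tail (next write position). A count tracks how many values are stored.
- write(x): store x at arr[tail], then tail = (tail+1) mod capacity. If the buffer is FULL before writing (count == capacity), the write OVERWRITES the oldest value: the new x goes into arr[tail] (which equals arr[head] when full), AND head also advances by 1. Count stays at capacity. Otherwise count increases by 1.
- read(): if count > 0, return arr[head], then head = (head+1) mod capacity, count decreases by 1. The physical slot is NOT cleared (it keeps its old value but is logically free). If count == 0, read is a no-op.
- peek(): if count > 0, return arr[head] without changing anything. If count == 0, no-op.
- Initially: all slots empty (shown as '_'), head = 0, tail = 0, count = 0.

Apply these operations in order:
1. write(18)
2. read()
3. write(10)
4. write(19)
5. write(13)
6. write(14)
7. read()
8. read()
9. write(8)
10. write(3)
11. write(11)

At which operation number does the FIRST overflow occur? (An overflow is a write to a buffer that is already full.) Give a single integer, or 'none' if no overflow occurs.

Answer: 11

Derivation:
After op 1 (write(18)): arr=[18 _ _ _] head=0 tail=1 count=1
After op 2 (read()): arr=[18 _ _ _] head=1 tail=1 count=0
After op 3 (write(10)): arr=[18 10 _ _] head=1 tail=2 count=1
After op 4 (write(19)): arr=[18 10 19 _] head=1 tail=3 count=2
After op 5 (write(13)): arr=[18 10 19 13] head=1 tail=0 count=3
After op 6 (write(14)): arr=[14 10 19 13] head=1 tail=1 count=4
After op 7 (read()): arr=[14 10 19 13] head=2 tail=1 count=3
After op 8 (read()): arr=[14 10 19 13] head=3 tail=1 count=2
After op 9 (write(8)): arr=[14 8 19 13] head=3 tail=2 count=3
After op 10 (write(3)): arr=[14 8 3 13] head=3 tail=3 count=4
After op 11 (write(11)): arr=[14 8 3 11] head=0 tail=0 count=4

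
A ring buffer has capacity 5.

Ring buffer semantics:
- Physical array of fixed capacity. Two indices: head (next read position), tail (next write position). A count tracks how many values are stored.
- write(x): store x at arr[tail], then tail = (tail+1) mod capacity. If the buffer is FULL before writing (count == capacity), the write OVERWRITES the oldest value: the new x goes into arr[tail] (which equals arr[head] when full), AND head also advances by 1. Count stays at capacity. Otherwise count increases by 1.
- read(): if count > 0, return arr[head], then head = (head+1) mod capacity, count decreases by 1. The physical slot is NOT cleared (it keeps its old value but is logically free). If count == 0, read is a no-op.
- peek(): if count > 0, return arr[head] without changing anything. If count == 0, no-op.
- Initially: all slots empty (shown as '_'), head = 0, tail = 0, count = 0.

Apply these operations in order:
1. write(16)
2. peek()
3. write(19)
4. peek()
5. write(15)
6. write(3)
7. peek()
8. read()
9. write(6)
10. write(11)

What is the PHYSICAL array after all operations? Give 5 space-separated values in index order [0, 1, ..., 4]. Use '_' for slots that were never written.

Answer: 11 19 15 3 6

Derivation:
After op 1 (write(16)): arr=[16 _ _ _ _] head=0 tail=1 count=1
After op 2 (peek()): arr=[16 _ _ _ _] head=0 tail=1 count=1
After op 3 (write(19)): arr=[16 19 _ _ _] head=0 tail=2 count=2
After op 4 (peek()): arr=[16 19 _ _ _] head=0 tail=2 count=2
After op 5 (write(15)): arr=[16 19 15 _ _] head=0 tail=3 count=3
After op 6 (write(3)): arr=[16 19 15 3 _] head=0 tail=4 count=4
After op 7 (peek()): arr=[16 19 15 3 _] head=0 tail=4 count=4
After op 8 (read()): arr=[16 19 15 3 _] head=1 tail=4 count=3
After op 9 (write(6)): arr=[16 19 15 3 6] head=1 tail=0 count=4
After op 10 (write(11)): arr=[11 19 15 3 6] head=1 tail=1 count=5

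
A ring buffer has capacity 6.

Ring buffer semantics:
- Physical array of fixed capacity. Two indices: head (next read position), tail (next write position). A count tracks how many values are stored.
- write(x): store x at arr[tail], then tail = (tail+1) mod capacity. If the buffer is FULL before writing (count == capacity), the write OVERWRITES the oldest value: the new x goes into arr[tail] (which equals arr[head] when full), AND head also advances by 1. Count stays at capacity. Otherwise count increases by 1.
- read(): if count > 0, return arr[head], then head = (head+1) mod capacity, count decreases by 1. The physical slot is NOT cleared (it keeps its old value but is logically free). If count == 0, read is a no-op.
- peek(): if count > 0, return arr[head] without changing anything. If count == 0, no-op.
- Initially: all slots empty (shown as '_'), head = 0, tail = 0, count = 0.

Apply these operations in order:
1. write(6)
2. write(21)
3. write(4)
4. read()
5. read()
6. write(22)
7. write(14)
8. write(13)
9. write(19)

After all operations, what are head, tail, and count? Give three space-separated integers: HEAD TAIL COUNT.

Answer: 2 1 5

Derivation:
After op 1 (write(6)): arr=[6 _ _ _ _ _] head=0 tail=1 count=1
After op 2 (write(21)): arr=[6 21 _ _ _ _] head=0 tail=2 count=2
After op 3 (write(4)): arr=[6 21 4 _ _ _] head=0 tail=3 count=3
After op 4 (read()): arr=[6 21 4 _ _ _] head=1 tail=3 count=2
After op 5 (read()): arr=[6 21 4 _ _ _] head=2 tail=3 count=1
After op 6 (write(22)): arr=[6 21 4 22 _ _] head=2 tail=4 count=2
After op 7 (write(14)): arr=[6 21 4 22 14 _] head=2 tail=5 count=3
After op 8 (write(13)): arr=[6 21 4 22 14 13] head=2 tail=0 count=4
After op 9 (write(19)): arr=[19 21 4 22 14 13] head=2 tail=1 count=5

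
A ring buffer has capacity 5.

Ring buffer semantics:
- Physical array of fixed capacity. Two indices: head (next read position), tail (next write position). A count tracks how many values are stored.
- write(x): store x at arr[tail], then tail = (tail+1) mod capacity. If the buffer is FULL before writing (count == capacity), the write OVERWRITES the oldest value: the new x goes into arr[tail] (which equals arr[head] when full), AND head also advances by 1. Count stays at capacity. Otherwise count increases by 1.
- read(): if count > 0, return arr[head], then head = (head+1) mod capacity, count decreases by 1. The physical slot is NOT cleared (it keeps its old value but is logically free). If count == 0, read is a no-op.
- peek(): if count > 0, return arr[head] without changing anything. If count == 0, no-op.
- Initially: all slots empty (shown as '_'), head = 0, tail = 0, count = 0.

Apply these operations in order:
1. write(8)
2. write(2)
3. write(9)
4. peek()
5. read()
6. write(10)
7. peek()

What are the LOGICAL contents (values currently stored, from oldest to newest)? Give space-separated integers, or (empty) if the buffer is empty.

Answer: 2 9 10

Derivation:
After op 1 (write(8)): arr=[8 _ _ _ _] head=0 tail=1 count=1
After op 2 (write(2)): arr=[8 2 _ _ _] head=0 tail=2 count=2
After op 3 (write(9)): arr=[8 2 9 _ _] head=0 tail=3 count=3
After op 4 (peek()): arr=[8 2 9 _ _] head=0 tail=3 count=3
After op 5 (read()): arr=[8 2 9 _ _] head=1 tail=3 count=2
After op 6 (write(10)): arr=[8 2 9 10 _] head=1 tail=4 count=3
After op 7 (peek()): arr=[8 2 9 10 _] head=1 tail=4 count=3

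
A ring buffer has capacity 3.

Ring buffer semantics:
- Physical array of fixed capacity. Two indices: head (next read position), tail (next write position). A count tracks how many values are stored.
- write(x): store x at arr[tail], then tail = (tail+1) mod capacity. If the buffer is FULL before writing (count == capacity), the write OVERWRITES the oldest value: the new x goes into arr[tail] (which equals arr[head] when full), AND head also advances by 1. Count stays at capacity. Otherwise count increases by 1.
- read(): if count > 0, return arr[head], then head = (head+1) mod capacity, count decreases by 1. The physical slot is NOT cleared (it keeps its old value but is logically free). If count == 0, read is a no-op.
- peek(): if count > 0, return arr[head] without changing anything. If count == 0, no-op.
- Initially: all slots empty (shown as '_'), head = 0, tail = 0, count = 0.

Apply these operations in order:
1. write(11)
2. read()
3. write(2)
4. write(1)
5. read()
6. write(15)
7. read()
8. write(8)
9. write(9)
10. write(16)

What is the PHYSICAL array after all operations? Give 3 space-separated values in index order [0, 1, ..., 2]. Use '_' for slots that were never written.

After op 1 (write(11)): arr=[11 _ _] head=0 tail=1 count=1
After op 2 (read()): arr=[11 _ _] head=1 tail=1 count=0
After op 3 (write(2)): arr=[11 2 _] head=1 tail=2 count=1
After op 4 (write(1)): arr=[11 2 1] head=1 tail=0 count=2
After op 5 (read()): arr=[11 2 1] head=2 tail=0 count=1
After op 6 (write(15)): arr=[15 2 1] head=2 tail=1 count=2
After op 7 (read()): arr=[15 2 1] head=0 tail=1 count=1
After op 8 (write(8)): arr=[15 8 1] head=0 tail=2 count=2
After op 9 (write(9)): arr=[15 8 9] head=0 tail=0 count=3
After op 10 (write(16)): arr=[16 8 9] head=1 tail=1 count=3

Answer: 16 8 9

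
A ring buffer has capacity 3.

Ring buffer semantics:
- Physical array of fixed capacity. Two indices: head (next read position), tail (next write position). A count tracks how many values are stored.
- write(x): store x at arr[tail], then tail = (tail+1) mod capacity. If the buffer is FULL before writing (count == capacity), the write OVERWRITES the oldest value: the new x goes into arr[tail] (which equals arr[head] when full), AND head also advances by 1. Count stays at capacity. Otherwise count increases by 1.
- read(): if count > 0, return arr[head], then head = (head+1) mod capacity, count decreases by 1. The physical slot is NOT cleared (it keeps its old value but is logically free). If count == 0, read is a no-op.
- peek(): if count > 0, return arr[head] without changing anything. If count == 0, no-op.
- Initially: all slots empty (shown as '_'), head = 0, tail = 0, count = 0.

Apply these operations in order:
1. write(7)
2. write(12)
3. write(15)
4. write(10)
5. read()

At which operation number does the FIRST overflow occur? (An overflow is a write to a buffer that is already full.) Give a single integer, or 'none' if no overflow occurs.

Answer: 4

Derivation:
After op 1 (write(7)): arr=[7 _ _] head=0 tail=1 count=1
After op 2 (write(12)): arr=[7 12 _] head=0 tail=2 count=2
After op 3 (write(15)): arr=[7 12 15] head=0 tail=0 count=3
After op 4 (write(10)): arr=[10 12 15] head=1 tail=1 count=3
After op 5 (read()): arr=[10 12 15] head=2 tail=1 count=2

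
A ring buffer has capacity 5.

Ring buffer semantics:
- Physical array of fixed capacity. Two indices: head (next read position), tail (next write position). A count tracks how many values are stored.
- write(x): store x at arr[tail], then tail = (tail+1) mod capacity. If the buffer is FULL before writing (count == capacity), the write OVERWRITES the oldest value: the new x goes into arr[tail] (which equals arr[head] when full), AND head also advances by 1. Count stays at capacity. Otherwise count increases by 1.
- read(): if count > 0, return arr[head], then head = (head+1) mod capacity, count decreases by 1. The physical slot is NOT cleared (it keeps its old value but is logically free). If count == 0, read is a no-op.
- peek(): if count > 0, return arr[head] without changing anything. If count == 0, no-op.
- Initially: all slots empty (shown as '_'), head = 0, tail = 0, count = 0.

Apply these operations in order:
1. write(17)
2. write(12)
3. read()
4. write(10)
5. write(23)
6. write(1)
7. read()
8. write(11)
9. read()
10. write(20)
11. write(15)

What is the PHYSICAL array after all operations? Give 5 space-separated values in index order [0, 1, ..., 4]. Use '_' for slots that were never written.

Answer: 11 20 15 23 1

Derivation:
After op 1 (write(17)): arr=[17 _ _ _ _] head=0 tail=1 count=1
After op 2 (write(12)): arr=[17 12 _ _ _] head=0 tail=2 count=2
After op 3 (read()): arr=[17 12 _ _ _] head=1 tail=2 count=1
After op 4 (write(10)): arr=[17 12 10 _ _] head=1 tail=3 count=2
After op 5 (write(23)): arr=[17 12 10 23 _] head=1 tail=4 count=3
After op 6 (write(1)): arr=[17 12 10 23 1] head=1 tail=0 count=4
After op 7 (read()): arr=[17 12 10 23 1] head=2 tail=0 count=3
After op 8 (write(11)): arr=[11 12 10 23 1] head=2 tail=1 count=4
After op 9 (read()): arr=[11 12 10 23 1] head=3 tail=1 count=3
After op 10 (write(20)): arr=[11 20 10 23 1] head=3 tail=2 count=4
After op 11 (write(15)): arr=[11 20 15 23 1] head=3 tail=3 count=5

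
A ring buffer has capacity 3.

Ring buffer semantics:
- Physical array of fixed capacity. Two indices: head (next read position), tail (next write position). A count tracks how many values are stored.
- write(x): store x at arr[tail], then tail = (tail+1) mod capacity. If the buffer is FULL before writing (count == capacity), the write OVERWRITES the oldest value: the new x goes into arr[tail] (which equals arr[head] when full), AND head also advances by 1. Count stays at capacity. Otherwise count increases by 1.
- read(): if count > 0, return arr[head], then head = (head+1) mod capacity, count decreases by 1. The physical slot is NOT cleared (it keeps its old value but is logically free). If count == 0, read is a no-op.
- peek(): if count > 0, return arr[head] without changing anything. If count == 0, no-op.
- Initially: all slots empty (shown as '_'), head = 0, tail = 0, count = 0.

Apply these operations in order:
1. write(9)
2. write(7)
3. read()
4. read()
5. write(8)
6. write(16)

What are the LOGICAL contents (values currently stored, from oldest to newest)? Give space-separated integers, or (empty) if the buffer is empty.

After op 1 (write(9)): arr=[9 _ _] head=0 tail=1 count=1
After op 2 (write(7)): arr=[9 7 _] head=0 tail=2 count=2
After op 3 (read()): arr=[9 7 _] head=1 tail=2 count=1
After op 4 (read()): arr=[9 7 _] head=2 tail=2 count=0
After op 5 (write(8)): arr=[9 7 8] head=2 tail=0 count=1
After op 6 (write(16)): arr=[16 7 8] head=2 tail=1 count=2

Answer: 8 16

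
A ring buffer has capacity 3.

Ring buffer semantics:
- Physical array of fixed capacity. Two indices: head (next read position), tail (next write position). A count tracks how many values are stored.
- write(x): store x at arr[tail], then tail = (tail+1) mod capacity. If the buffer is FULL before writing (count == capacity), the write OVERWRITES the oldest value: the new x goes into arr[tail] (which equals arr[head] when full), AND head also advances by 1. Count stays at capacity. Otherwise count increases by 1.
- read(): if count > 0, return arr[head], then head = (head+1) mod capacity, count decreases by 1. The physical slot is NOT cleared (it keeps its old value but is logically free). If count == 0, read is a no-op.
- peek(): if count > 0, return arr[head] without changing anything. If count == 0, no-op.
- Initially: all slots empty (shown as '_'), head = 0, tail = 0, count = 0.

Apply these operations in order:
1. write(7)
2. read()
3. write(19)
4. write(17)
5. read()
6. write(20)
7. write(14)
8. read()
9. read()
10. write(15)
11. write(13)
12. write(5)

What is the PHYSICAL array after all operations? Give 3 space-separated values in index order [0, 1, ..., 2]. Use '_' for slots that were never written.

Answer: 13 5 15

Derivation:
After op 1 (write(7)): arr=[7 _ _] head=0 tail=1 count=1
After op 2 (read()): arr=[7 _ _] head=1 tail=1 count=0
After op 3 (write(19)): arr=[7 19 _] head=1 tail=2 count=1
After op 4 (write(17)): arr=[7 19 17] head=1 tail=0 count=2
After op 5 (read()): arr=[7 19 17] head=2 tail=0 count=1
After op 6 (write(20)): arr=[20 19 17] head=2 tail=1 count=2
After op 7 (write(14)): arr=[20 14 17] head=2 tail=2 count=3
After op 8 (read()): arr=[20 14 17] head=0 tail=2 count=2
After op 9 (read()): arr=[20 14 17] head=1 tail=2 count=1
After op 10 (write(15)): arr=[20 14 15] head=1 tail=0 count=2
After op 11 (write(13)): arr=[13 14 15] head=1 tail=1 count=3
After op 12 (write(5)): arr=[13 5 15] head=2 tail=2 count=3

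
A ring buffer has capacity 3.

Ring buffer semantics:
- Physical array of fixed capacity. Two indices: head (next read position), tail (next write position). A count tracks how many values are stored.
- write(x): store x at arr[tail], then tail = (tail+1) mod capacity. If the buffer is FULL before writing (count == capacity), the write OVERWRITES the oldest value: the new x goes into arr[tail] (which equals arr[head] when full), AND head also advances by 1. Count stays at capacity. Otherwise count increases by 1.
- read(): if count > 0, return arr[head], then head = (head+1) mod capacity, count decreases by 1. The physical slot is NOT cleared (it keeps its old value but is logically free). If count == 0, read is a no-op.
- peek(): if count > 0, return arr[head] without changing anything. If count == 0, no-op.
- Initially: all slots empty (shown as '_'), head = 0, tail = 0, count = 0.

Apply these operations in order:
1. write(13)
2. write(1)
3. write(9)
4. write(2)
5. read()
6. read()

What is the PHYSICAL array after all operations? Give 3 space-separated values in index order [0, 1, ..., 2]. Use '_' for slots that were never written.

Answer: 2 1 9

Derivation:
After op 1 (write(13)): arr=[13 _ _] head=0 tail=1 count=1
After op 2 (write(1)): arr=[13 1 _] head=0 tail=2 count=2
After op 3 (write(9)): arr=[13 1 9] head=0 tail=0 count=3
After op 4 (write(2)): arr=[2 1 9] head=1 tail=1 count=3
After op 5 (read()): arr=[2 1 9] head=2 tail=1 count=2
After op 6 (read()): arr=[2 1 9] head=0 tail=1 count=1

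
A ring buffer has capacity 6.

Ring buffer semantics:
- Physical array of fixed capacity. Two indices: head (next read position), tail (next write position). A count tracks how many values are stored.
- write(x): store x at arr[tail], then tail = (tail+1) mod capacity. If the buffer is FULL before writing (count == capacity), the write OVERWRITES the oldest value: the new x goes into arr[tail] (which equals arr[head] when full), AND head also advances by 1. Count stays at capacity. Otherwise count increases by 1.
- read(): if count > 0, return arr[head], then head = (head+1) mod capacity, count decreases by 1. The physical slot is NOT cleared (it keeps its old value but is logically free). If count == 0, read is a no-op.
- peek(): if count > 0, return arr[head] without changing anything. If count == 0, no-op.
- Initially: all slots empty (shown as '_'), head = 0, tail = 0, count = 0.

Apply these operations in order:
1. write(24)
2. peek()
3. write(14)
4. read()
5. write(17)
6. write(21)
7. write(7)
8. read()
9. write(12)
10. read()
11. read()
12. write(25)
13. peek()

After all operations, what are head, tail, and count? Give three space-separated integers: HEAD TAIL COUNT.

Answer: 4 1 3

Derivation:
After op 1 (write(24)): arr=[24 _ _ _ _ _] head=0 tail=1 count=1
After op 2 (peek()): arr=[24 _ _ _ _ _] head=0 tail=1 count=1
After op 3 (write(14)): arr=[24 14 _ _ _ _] head=0 tail=2 count=2
After op 4 (read()): arr=[24 14 _ _ _ _] head=1 tail=2 count=1
After op 5 (write(17)): arr=[24 14 17 _ _ _] head=1 tail=3 count=2
After op 6 (write(21)): arr=[24 14 17 21 _ _] head=1 tail=4 count=3
After op 7 (write(7)): arr=[24 14 17 21 7 _] head=1 tail=5 count=4
After op 8 (read()): arr=[24 14 17 21 7 _] head=2 tail=5 count=3
After op 9 (write(12)): arr=[24 14 17 21 7 12] head=2 tail=0 count=4
After op 10 (read()): arr=[24 14 17 21 7 12] head=3 tail=0 count=3
After op 11 (read()): arr=[24 14 17 21 7 12] head=4 tail=0 count=2
After op 12 (write(25)): arr=[25 14 17 21 7 12] head=4 tail=1 count=3
After op 13 (peek()): arr=[25 14 17 21 7 12] head=4 tail=1 count=3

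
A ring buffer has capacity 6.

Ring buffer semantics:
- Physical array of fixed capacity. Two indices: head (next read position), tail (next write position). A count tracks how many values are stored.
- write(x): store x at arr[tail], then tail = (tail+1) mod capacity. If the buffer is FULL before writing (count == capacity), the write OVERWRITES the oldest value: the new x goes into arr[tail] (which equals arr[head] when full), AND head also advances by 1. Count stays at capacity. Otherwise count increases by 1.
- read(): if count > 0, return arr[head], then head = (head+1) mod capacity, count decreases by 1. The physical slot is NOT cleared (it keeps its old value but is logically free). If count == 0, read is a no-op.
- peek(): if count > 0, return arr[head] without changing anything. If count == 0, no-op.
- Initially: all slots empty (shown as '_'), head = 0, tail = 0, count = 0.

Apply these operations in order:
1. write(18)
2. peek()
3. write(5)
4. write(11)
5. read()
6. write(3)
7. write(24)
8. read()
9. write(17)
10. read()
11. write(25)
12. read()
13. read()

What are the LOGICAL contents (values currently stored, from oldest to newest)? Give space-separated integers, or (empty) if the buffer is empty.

Answer: 17 25

Derivation:
After op 1 (write(18)): arr=[18 _ _ _ _ _] head=0 tail=1 count=1
After op 2 (peek()): arr=[18 _ _ _ _ _] head=0 tail=1 count=1
After op 3 (write(5)): arr=[18 5 _ _ _ _] head=0 tail=2 count=2
After op 4 (write(11)): arr=[18 5 11 _ _ _] head=0 tail=3 count=3
After op 5 (read()): arr=[18 5 11 _ _ _] head=1 tail=3 count=2
After op 6 (write(3)): arr=[18 5 11 3 _ _] head=1 tail=4 count=3
After op 7 (write(24)): arr=[18 5 11 3 24 _] head=1 tail=5 count=4
After op 8 (read()): arr=[18 5 11 3 24 _] head=2 tail=5 count=3
After op 9 (write(17)): arr=[18 5 11 3 24 17] head=2 tail=0 count=4
After op 10 (read()): arr=[18 5 11 3 24 17] head=3 tail=0 count=3
After op 11 (write(25)): arr=[25 5 11 3 24 17] head=3 tail=1 count=4
After op 12 (read()): arr=[25 5 11 3 24 17] head=4 tail=1 count=3
After op 13 (read()): arr=[25 5 11 3 24 17] head=5 tail=1 count=2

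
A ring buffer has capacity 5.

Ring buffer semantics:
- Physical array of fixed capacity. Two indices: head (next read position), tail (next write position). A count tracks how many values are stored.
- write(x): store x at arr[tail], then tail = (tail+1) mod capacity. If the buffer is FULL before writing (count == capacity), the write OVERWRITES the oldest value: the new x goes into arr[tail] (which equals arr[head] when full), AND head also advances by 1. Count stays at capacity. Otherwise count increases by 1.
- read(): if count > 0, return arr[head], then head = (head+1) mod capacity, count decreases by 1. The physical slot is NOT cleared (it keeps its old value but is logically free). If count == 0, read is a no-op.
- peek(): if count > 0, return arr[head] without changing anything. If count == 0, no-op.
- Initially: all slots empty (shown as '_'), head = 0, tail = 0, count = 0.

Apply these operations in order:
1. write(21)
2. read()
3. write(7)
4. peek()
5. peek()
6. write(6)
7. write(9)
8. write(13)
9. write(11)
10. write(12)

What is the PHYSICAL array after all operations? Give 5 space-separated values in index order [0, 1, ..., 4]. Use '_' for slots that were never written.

Answer: 11 12 6 9 13

Derivation:
After op 1 (write(21)): arr=[21 _ _ _ _] head=0 tail=1 count=1
After op 2 (read()): arr=[21 _ _ _ _] head=1 tail=1 count=0
After op 3 (write(7)): arr=[21 7 _ _ _] head=1 tail=2 count=1
After op 4 (peek()): arr=[21 7 _ _ _] head=1 tail=2 count=1
After op 5 (peek()): arr=[21 7 _ _ _] head=1 tail=2 count=1
After op 6 (write(6)): arr=[21 7 6 _ _] head=1 tail=3 count=2
After op 7 (write(9)): arr=[21 7 6 9 _] head=1 tail=4 count=3
After op 8 (write(13)): arr=[21 7 6 9 13] head=1 tail=0 count=4
After op 9 (write(11)): arr=[11 7 6 9 13] head=1 tail=1 count=5
After op 10 (write(12)): arr=[11 12 6 9 13] head=2 tail=2 count=5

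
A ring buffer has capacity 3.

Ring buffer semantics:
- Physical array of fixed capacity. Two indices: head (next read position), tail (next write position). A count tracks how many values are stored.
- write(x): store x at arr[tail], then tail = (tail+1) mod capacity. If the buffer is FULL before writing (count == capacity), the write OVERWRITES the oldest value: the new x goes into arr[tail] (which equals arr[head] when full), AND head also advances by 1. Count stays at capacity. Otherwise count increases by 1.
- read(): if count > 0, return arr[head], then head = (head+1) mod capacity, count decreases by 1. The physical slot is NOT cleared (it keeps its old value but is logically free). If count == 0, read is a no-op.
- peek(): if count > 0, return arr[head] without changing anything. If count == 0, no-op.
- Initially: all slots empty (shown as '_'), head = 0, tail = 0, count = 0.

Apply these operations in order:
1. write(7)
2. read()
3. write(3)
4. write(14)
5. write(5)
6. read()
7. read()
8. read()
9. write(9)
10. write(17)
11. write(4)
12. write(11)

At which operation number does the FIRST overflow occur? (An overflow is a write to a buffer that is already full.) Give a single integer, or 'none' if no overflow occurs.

After op 1 (write(7)): arr=[7 _ _] head=0 tail=1 count=1
After op 2 (read()): arr=[7 _ _] head=1 tail=1 count=0
After op 3 (write(3)): arr=[7 3 _] head=1 tail=2 count=1
After op 4 (write(14)): arr=[7 3 14] head=1 tail=0 count=2
After op 5 (write(5)): arr=[5 3 14] head=1 tail=1 count=3
After op 6 (read()): arr=[5 3 14] head=2 tail=1 count=2
After op 7 (read()): arr=[5 3 14] head=0 tail=1 count=1
After op 8 (read()): arr=[5 3 14] head=1 tail=1 count=0
After op 9 (write(9)): arr=[5 9 14] head=1 tail=2 count=1
After op 10 (write(17)): arr=[5 9 17] head=1 tail=0 count=2
After op 11 (write(4)): arr=[4 9 17] head=1 tail=1 count=3
After op 12 (write(11)): arr=[4 11 17] head=2 tail=2 count=3

Answer: 12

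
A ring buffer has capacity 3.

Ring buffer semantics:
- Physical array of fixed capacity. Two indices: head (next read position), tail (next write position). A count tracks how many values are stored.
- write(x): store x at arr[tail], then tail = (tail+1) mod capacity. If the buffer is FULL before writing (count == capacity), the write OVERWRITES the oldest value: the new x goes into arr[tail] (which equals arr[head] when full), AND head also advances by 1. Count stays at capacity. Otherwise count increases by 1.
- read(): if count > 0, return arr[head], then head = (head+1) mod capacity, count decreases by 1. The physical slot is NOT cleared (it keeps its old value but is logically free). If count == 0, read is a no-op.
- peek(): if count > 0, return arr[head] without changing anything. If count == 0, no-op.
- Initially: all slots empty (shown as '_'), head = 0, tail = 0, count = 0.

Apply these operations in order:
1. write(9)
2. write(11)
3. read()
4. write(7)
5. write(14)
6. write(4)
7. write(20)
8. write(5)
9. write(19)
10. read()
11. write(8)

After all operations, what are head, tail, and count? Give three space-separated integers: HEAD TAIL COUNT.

After op 1 (write(9)): arr=[9 _ _] head=0 tail=1 count=1
After op 2 (write(11)): arr=[9 11 _] head=0 tail=2 count=2
After op 3 (read()): arr=[9 11 _] head=1 tail=2 count=1
After op 4 (write(7)): arr=[9 11 7] head=1 tail=0 count=2
After op 5 (write(14)): arr=[14 11 7] head=1 tail=1 count=3
After op 6 (write(4)): arr=[14 4 7] head=2 tail=2 count=3
After op 7 (write(20)): arr=[14 4 20] head=0 tail=0 count=3
After op 8 (write(5)): arr=[5 4 20] head=1 tail=1 count=3
After op 9 (write(19)): arr=[5 19 20] head=2 tail=2 count=3
After op 10 (read()): arr=[5 19 20] head=0 tail=2 count=2
After op 11 (write(8)): arr=[5 19 8] head=0 tail=0 count=3

Answer: 0 0 3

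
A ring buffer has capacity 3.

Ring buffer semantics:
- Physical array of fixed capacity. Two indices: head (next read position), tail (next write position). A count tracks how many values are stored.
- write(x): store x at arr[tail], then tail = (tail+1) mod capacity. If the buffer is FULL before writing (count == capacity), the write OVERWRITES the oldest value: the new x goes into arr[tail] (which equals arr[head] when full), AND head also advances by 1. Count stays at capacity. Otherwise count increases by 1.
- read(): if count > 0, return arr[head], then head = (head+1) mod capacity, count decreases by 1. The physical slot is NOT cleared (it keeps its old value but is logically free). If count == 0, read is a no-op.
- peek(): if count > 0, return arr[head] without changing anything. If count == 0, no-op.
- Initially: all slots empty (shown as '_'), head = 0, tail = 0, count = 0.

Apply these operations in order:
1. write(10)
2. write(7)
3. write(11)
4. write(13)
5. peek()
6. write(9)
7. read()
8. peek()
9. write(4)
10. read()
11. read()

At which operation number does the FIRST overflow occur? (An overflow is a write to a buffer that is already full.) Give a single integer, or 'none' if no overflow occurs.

Answer: 4

Derivation:
After op 1 (write(10)): arr=[10 _ _] head=0 tail=1 count=1
After op 2 (write(7)): arr=[10 7 _] head=0 tail=2 count=2
After op 3 (write(11)): arr=[10 7 11] head=0 tail=0 count=3
After op 4 (write(13)): arr=[13 7 11] head=1 tail=1 count=3
After op 5 (peek()): arr=[13 7 11] head=1 tail=1 count=3
After op 6 (write(9)): arr=[13 9 11] head=2 tail=2 count=3
After op 7 (read()): arr=[13 9 11] head=0 tail=2 count=2
After op 8 (peek()): arr=[13 9 11] head=0 tail=2 count=2
After op 9 (write(4)): arr=[13 9 4] head=0 tail=0 count=3
After op 10 (read()): arr=[13 9 4] head=1 tail=0 count=2
After op 11 (read()): arr=[13 9 4] head=2 tail=0 count=1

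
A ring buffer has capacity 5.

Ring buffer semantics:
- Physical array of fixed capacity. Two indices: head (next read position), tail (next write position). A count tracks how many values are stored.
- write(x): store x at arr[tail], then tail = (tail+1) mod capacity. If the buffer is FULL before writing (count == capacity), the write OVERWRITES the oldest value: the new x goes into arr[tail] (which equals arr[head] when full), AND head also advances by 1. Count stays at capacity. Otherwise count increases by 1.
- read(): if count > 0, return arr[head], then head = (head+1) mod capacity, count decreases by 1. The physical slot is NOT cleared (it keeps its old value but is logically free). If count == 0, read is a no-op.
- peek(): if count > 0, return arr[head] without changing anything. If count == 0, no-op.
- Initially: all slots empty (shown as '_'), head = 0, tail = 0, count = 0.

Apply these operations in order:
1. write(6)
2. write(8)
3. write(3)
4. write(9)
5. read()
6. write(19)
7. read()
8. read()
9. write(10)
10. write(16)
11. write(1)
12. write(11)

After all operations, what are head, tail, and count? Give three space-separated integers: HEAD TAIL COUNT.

Answer: 4 4 5

Derivation:
After op 1 (write(6)): arr=[6 _ _ _ _] head=0 tail=1 count=1
After op 2 (write(8)): arr=[6 8 _ _ _] head=0 tail=2 count=2
After op 3 (write(3)): arr=[6 8 3 _ _] head=0 tail=3 count=3
After op 4 (write(9)): arr=[6 8 3 9 _] head=0 tail=4 count=4
After op 5 (read()): arr=[6 8 3 9 _] head=1 tail=4 count=3
After op 6 (write(19)): arr=[6 8 3 9 19] head=1 tail=0 count=4
After op 7 (read()): arr=[6 8 3 9 19] head=2 tail=0 count=3
After op 8 (read()): arr=[6 8 3 9 19] head=3 tail=0 count=2
After op 9 (write(10)): arr=[10 8 3 9 19] head=3 tail=1 count=3
After op 10 (write(16)): arr=[10 16 3 9 19] head=3 tail=2 count=4
After op 11 (write(1)): arr=[10 16 1 9 19] head=3 tail=3 count=5
After op 12 (write(11)): arr=[10 16 1 11 19] head=4 tail=4 count=5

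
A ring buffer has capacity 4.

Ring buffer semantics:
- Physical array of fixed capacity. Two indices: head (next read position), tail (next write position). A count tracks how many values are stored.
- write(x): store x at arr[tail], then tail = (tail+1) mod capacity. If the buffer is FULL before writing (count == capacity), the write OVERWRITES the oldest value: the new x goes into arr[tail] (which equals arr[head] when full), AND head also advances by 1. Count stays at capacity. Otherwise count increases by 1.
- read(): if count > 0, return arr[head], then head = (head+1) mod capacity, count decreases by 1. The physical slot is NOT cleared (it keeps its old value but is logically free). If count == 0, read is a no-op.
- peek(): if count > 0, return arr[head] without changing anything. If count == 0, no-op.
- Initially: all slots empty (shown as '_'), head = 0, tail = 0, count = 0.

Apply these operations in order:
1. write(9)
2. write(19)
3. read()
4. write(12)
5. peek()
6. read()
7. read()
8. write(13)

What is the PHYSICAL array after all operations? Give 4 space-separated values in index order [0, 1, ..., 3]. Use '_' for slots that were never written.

Answer: 9 19 12 13

Derivation:
After op 1 (write(9)): arr=[9 _ _ _] head=0 tail=1 count=1
After op 2 (write(19)): arr=[9 19 _ _] head=0 tail=2 count=2
After op 3 (read()): arr=[9 19 _ _] head=1 tail=2 count=1
After op 4 (write(12)): arr=[9 19 12 _] head=1 tail=3 count=2
After op 5 (peek()): arr=[9 19 12 _] head=1 tail=3 count=2
After op 6 (read()): arr=[9 19 12 _] head=2 tail=3 count=1
After op 7 (read()): arr=[9 19 12 _] head=3 tail=3 count=0
After op 8 (write(13)): arr=[9 19 12 13] head=3 tail=0 count=1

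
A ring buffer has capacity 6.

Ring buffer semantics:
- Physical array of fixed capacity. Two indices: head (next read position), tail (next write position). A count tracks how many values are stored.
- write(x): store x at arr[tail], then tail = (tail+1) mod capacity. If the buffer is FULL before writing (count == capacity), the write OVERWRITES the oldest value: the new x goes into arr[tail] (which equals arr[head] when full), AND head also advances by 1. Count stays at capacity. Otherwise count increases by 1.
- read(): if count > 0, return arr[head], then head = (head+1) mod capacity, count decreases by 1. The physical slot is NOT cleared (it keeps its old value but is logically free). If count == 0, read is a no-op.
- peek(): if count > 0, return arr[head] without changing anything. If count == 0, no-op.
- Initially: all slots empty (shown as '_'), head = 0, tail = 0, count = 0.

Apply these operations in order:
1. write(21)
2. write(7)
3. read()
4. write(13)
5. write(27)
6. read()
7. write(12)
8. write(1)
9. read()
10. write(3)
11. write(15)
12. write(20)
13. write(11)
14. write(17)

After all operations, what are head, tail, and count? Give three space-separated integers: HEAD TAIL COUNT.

Answer: 5 5 6

Derivation:
After op 1 (write(21)): arr=[21 _ _ _ _ _] head=0 tail=1 count=1
After op 2 (write(7)): arr=[21 7 _ _ _ _] head=0 tail=2 count=2
After op 3 (read()): arr=[21 7 _ _ _ _] head=1 tail=2 count=1
After op 4 (write(13)): arr=[21 7 13 _ _ _] head=1 tail=3 count=2
After op 5 (write(27)): arr=[21 7 13 27 _ _] head=1 tail=4 count=3
After op 6 (read()): arr=[21 7 13 27 _ _] head=2 tail=4 count=2
After op 7 (write(12)): arr=[21 7 13 27 12 _] head=2 tail=5 count=3
After op 8 (write(1)): arr=[21 7 13 27 12 1] head=2 tail=0 count=4
After op 9 (read()): arr=[21 7 13 27 12 1] head=3 tail=0 count=3
After op 10 (write(3)): arr=[3 7 13 27 12 1] head=3 tail=1 count=4
After op 11 (write(15)): arr=[3 15 13 27 12 1] head=3 tail=2 count=5
After op 12 (write(20)): arr=[3 15 20 27 12 1] head=3 tail=3 count=6
After op 13 (write(11)): arr=[3 15 20 11 12 1] head=4 tail=4 count=6
After op 14 (write(17)): arr=[3 15 20 11 17 1] head=5 tail=5 count=6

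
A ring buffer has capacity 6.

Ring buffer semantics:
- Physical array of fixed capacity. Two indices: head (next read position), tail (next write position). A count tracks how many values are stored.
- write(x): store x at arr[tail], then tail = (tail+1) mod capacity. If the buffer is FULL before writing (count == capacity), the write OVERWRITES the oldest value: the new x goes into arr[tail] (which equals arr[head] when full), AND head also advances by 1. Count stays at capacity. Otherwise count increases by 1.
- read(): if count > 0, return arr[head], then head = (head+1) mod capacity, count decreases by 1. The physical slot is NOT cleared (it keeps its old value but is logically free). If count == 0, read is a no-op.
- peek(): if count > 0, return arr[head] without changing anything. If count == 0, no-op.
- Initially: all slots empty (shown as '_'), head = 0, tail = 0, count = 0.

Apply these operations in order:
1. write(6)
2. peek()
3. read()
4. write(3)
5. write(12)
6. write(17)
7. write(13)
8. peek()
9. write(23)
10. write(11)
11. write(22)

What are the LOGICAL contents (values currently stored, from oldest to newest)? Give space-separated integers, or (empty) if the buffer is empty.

After op 1 (write(6)): arr=[6 _ _ _ _ _] head=0 tail=1 count=1
After op 2 (peek()): arr=[6 _ _ _ _ _] head=0 tail=1 count=1
After op 3 (read()): arr=[6 _ _ _ _ _] head=1 tail=1 count=0
After op 4 (write(3)): arr=[6 3 _ _ _ _] head=1 tail=2 count=1
After op 5 (write(12)): arr=[6 3 12 _ _ _] head=1 tail=3 count=2
After op 6 (write(17)): arr=[6 3 12 17 _ _] head=1 tail=4 count=3
After op 7 (write(13)): arr=[6 3 12 17 13 _] head=1 tail=5 count=4
After op 8 (peek()): arr=[6 3 12 17 13 _] head=1 tail=5 count=4
After op 9 (write(23)): arr=[6 3 12 17 13 23] head=1 tail=0 count=5
After op 10 (write(11)): arr=[11 3 12 17 13 23] head=1 tail=1 count=6
After op 11 (write(22)): arr=[11 22 12 17 13 23] head=2 tail=2 count=6

Answer: 12 17 13 23 11 22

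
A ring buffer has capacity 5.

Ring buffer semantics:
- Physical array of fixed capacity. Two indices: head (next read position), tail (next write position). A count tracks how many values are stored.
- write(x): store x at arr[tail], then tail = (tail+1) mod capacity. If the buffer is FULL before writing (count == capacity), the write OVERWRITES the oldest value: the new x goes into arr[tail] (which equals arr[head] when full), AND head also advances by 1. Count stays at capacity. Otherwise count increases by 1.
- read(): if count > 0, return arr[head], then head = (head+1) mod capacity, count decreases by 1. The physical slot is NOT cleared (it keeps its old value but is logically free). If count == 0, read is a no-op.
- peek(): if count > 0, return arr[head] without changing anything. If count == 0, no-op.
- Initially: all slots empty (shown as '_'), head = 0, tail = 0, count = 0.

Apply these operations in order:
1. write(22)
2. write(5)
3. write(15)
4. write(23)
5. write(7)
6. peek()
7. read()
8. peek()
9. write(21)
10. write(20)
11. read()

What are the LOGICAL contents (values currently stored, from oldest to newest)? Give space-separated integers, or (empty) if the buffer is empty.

Answer: 23 7 21 20

Derivation:
After op 1 (write(22)): arr=[22 _ _ _ _] head=0 tail=1 count=1
After op 2 (write(5)): arr=[22 5 _ _ _] head=0 tail=2 count=2
After op 3 (write(15)): arr=[22 5 15 _ _] head=0 tail=3 count=3
After op 4 (write(23)): arr=[22 5 15 23 _] head=0 tail=4 count=4
After op 5 (write(7)): arr=[22 5 15 23 7] head=0 tail=0 count=5
After op 6 (peek()): arr=[22 5 15 23 7] head=0 tail=0 count=5
After op 7 (read()): arr=[22 5 15 23 7] head=1 tail=0 count=4
After op 8 (peek()): arr=[22 5 15 23 7] head=1 tail=0 count=4
After op 9 (write(21)): arr=[21 5 15 23 7] head=1 tail=1 count=5
After op 10 (write(20)): arr=[21 20 15 23 7] head=2 tail=2 count=5
After op 11 (read()): arr=[21 20 15 23 7] head=3 tail=2 count=4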